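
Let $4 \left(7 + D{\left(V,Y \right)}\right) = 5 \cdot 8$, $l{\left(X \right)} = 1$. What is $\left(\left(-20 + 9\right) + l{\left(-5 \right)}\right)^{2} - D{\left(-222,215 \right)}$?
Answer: $97$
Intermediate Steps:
$D{\left(V,Y \right)} = 3$ ($D{\left(V,Y \right)} = -7 + \frac{5 \cdot 8}{4} = -7 + \frac{1}{4} \cdot 40 = -7 + 10 = 3$)
$\left(\left(-20 + 9\right) + l{\left(-5 \right)}\right)^{2} - D{\left(-222,215 \right)} = \left(\left(-20 + 9\right) + 1\right)^{2} - 3 = \left(-11 + 1\right)^{2} - 3 = \left(-10\right)^{2} - 3 = 100 - 3 = 97$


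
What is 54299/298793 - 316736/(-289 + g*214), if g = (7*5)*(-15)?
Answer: 100754684709/33655744727 ≈ 2.9937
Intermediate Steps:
g = -525 (g = 35*(-15) = -525)
54299/298793 - 316736/(-289 + g*214) = 54299/298793 - 316736/(-289 - 525*214) = 54299*(1/298793) - 316736/(-289 - 112350) = 54299/298793 - 316736/(-112639) = 54299/298793 - 316736*(-1/112639) = 54299/298793 + 316736/112639 = 100754684709/33655744727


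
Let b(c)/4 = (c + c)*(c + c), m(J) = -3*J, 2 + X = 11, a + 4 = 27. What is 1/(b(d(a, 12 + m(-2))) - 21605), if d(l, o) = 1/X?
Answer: -81/1749989 ≈ -4.6286e-5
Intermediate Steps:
a = 23 (a = -4 + 27 = 23)
X = 9 (X = -2 + 11 = 9)
d(l, o) = 1/9
b(c) = 16*c**2 (b(c) = 4*((c + c)*(c + c)) = 4*((2*c)*(2*c)) = 4*(4*c**2) = 16*c**2)
1/(b(d(a, 12 + m(-2))) - 21605) = 1/(16*(1/9)**2 - 21605) = 1/(16*(1/81) - 21605) = 1/(16/81 - 21605) = 1/(-1749989/81) = -81/1749989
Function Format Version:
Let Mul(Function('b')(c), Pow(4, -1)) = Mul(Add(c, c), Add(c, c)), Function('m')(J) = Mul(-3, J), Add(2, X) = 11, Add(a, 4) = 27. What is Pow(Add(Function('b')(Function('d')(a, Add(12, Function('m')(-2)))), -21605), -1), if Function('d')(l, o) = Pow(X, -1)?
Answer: Rational(-81, 1749989) ≈ -4.6286e-5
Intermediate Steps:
a = 23 (a = Add(-4, 27) = 23)
X = 9 (X = Add(-2, 11) = 9)
Function('d')(l, o) = Rational(1, 9) (Function('d')(l, o) = Pow(9, -1) = Rational(1, 9))
Function('b')(c) = Mul(16, Pow(c, 2)) (Function('b')(c) = Mul(4, Mul(Add(c, c), Add(c, c))) = Mul(4, Mul(Mul(2, c), Mul(2, c))) = Mul(4, Mul(4, Pow(c, 2))) = Mul(16, Pow(c, 2)))
Pow(Add(Function('b')(Function('d')(a, Add(12, Function('m')(-2)))), -21605), -1) = Pow(Add(Mul(16, Pow(Rational(1, 9), 2)), -21605), -1) = Pow(Add(Mul(16, Rational(1, 81)), -21605), -1) = Pow(Add(Rational(16, 81), -21605), -1) = Pow(Rational(-1749989, 81), -1) = Rational(-81, 1749989)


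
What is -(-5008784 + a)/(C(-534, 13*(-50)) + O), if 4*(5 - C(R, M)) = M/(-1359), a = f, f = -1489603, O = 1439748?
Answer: 17662615866/3913248329 ≈ 4.5135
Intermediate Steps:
a = -1489603
C(R, M) = 5 + M/5436 (C(R, M) = 5 - M/(4*(-1359)) = 5 - M*(-1)/(4*1359) = 5 - (-1)*M/5436 = 5 + M/5436)
-(-5008784 + a)/(C(-534, 13*(-50)) + O) = -(-5008784 - 1489603)/((5 + (13*(-50))/5436) + 1439748) = -(-6498387)/((5 + (1/5436)*(-650)) + 1439748) = -(-6498387)/((5 - 325/2718) + 1439748) = -(-6498387)/(13265/2718 + 1439748) = -(-6498387)/3913248329/2718 = -(-6498387)*2718/3913248329 = -1*(-17662615866/3913248329) = 17662615866/3913248329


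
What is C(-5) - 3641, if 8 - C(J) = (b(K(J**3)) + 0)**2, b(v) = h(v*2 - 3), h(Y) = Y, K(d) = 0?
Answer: -3642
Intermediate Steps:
b(v) = -3 + 2*v (b(v) = v*2 - 3 = 2*v - 3 = -3 + 2*v)
C(J) = -1 (C(J) = 8 - ((-3 + 2*0) + 0)**2 = 8 - ((-3 + 0) + 0)**2 = 8 - (-3 + 0)**2 = 8 - 1*(-3)**2 = 8 - 1*9 = 8 - 9 = -1)
C(-5) - 3641 = -1 - 3641 = -3642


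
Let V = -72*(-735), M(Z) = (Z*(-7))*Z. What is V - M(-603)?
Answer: 2598183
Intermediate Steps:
M(Z) = -7*Z² (M(Z) = (-7*Z)*Z = -7*Z²)
V = 52920
V - M(-603) = 52920 - (-7)*(-603)² = 52920 - (-7)*363609 = 52920 - 1*(-2545263) = 52920 + 2545263 = 2598183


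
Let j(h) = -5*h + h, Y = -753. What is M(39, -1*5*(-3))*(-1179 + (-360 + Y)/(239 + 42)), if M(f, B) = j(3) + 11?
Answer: 332412/281 ≈ 1183.0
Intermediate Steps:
j(h) = -4*h
M(f, B) = -1 (M(f, B) = -4*3 + 11 = -12 + 11 = -1)
M(39, -1*5*(-3))*(-1179 + (-360 + Y)/(239 + 42)) = -(-1179 + (-360 - 753)/(239 + 42)) = -(-1179 - 1113/281) = -1*(-332412/281) = 332412/281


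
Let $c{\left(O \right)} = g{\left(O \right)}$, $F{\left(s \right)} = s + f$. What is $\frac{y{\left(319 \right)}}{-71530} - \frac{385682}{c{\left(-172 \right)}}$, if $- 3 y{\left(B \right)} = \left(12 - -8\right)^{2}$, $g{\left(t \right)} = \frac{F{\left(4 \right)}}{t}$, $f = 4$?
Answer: $\frac{177941525857}{21459} \approx 8.2922 \cdot 10^{6}$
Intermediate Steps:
$F{\left(s \right)} = 4 + s$ ($F{\left(s \right)} = s + 4 = 4 + s$)
$g{\left(t \right)} = \frac{8}{t}$ ($g{\left(t \right)} = \frac{4 + 4}{t} = \frac{8}{t}$)
$c{\left(O \right)} = \frac{8}{O}$
$y{\left(B \right)} = - \frac{400}{3}$ ($y{\left(B \right)} = - \frac{\left(12 - -8\right)^{2}}{3} = - \frac{\left(12 + 8\right)^{2}}{3} = - \frac{20^{2}}{3} = \left(- \frac{1}{3}\right) 400 = - \frac{400}{3}$)
$\frac{y{\left(319 \right)}}{-71530} - \frac{385682}{c{\left(-172 \right)}} = - \frac{400}{3 \left(-71530\right)} - \frac{385682}{8 \frac{1}{-172}} = \left(- \frac{400}{3}\right) \left(- \frac{1}{71530}\right) - \frac{385682}{8 \left(- \frac{1}{172}\right)} = \frac{40}{21459} - \frac{385682}{- \frac{2}{43}} = \frac{40}{21459} - -8292163 = \frac{40}{21459} + 8292163 = \frac{177941525857}{21459}$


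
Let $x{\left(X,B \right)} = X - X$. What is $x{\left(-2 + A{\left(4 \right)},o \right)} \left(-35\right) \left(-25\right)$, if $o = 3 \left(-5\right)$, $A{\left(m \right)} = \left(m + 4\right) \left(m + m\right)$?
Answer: $0$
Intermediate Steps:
$A{\left(m \right)} = 2 m \left(4 + m\right)$ ($A{\left(m \right)} = \left(4 + m\right) 2 m = 2 m \left(4 + m\right)$)
$o = -15$
$x{\left(X,B \right)} = 0$
$x{\left(-2 + A{\left(4 \right)},o \right)} \left(-35\right) \left(-25\right) = 0 \left(-35\right) \left(-25\right) = 0 \left(-25\right) = 0$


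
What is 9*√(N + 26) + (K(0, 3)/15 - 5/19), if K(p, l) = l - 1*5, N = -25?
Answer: 2452/285 ≈ 8.6035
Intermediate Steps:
K(p, l) = -5 + l (K(p, l) = l - 5 = -5 + l)
9*√(N + 26) + (K(0, 3)/15 - 5/19) = 9*√(-25 + 26) + ((-5 + 3)/15 - 5/19) = 9*√1 + (-2*1/15 - 5*1/19) = 9*1 + (-2/15 - 5/19) = 9 - 113/285 = 2452/285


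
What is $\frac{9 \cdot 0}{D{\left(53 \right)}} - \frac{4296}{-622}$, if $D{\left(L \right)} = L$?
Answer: $\frac{2148}{311} \approx 6.9068$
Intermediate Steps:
$\frac{9 \cdot 0}{D{\left(53 \right)}} - \frac{4296}{-622} = \frac{9 \cdot 0}{53} - \frac{4296}{-622} = 0 \cdot \frac{1}{53} - - \frac{2148}{311} = 0 + \frac{2148}{311} = \frac{2148}{311}$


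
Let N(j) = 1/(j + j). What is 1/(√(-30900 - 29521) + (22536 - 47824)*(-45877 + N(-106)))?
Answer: 3258826786050/3780687796894784345089 - 2809*I*√60421/3780687796894784345089 ≈ 8.6197e-10 - 1.8263e-16*I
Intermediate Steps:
N(j) = 1/(2*j)
1/(√(-30900 - 29521) + (22536 - 47824)*(-45877 + N(-106))) = 1/(√(-30900 - 29521) + (22536 - 47824)*(-45877 + (½)/(-106))) = 1/(√(-60421) - 25288*(-45877 + (½)*(-1/106))) = 1/(I*√60421 - 25288*(-45877 - 1/212)) = 1/(I*√60421 - 25288*(-9725925/212)) = 1/(I*√60421 + 61487297850/53) = 1/(61487297850/53 + I*√60421)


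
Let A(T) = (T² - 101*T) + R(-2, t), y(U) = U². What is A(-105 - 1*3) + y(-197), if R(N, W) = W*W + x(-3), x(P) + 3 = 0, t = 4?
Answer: 61394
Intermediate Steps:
x(P) = -3 (x(P) = -3 + 0 = -3)
R(N, W) = -3 + W² (R(N, W) = W*W - 3 = W² - 3 = -3 + W²)
A(T) = 13 + T² - 101*T (A(T) = (T² - 101*T) + (-3 + 4²) = (T² - 101*T) + (-3 + 16) = (T² - 101*T) + 13 = 13 + T² - 101*T)
A(-105 - 1*3) + y(-197) = (13 + (-105 - 1*3)² - 101*(-105 - 1*3)) + (-197)² = (13 + (-105 - 3)² - 101*(-105 - 3)) + 38809 = (13 + (-108)² - 101*(-108)) + 38809 = (13 + 11664 + 10908) + 38809 = 22585 + 38809 = 61394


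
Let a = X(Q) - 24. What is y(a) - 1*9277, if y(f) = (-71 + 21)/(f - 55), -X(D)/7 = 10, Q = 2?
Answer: -1382223/149 ≈ -9276.7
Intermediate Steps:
X(D) = -70 (X(D) = -7*10 = -70)
a = -94 (a = -70 - 24 = -94)
y(f) = -50/(-55 + f)
y(a) - 1*9277 = -50/(-55 - 94) - 1*9277 = -50/(-149) - 9277 = -50*(-1/149) - 9277 = 50/149 - 9277 = -1382223/149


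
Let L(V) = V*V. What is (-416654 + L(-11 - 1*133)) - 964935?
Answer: -1360853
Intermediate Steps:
L(V) = V**2
(-416654 + L(-11 - 1*133)) - 964935 = (-416654 + (-11 - 1*133)**2) - 964935 = (-416654 + (-11 - 133)**2) - 964935 = (-416654 + (-144)**2) - 964935 = (-416654 + 20736) - 964935 = -395918 - 964935 = -1360853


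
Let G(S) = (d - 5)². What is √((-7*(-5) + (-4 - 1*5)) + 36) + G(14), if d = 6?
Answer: 1 + √62 ≈ 8.8740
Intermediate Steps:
G(S) = 1 (G(S) = (6 - 5)² = 1² = 1)
√((-7*(-5) + (-4 - 1*5)) + 36) + G(14) = √((-7*(-5) + (-4 - 1*5)) + 36) + 1 = √((35 + (-4 - 5)) + 36) + 1 = √((35 - 9) + 36) + 1 = √(26 + 36) + 1 = √62 + 1 = 1 + √62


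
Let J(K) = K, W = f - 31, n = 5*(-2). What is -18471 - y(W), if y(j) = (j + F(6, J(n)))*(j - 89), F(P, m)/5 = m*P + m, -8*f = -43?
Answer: -3937729/64 ≈ -61527.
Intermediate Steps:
n = -10
f = 43/8 (f = -⅛*(-43) = 43/8 ≈ 5.3750)
W = -205/8 (W = 43/8 - 31 = -205/8 ≈ -25.625)
F(P, m) = 5*m + 5*P*m (F(P, m) = 5*(m*P + m) = 5*(P*m + m) = 5*(m + P*m) = 5*m + 5*P*m)
y(j) = (-350 + j)*(-89 + j) (y(j) = (j + 5*(-10)*(1 + 6))*(j - 89) = (j + 5*(-10)*7)*(-89 + j) = (j - 350)*(-89 + j) = (-350 + j)*(-89 + j))
-18471 - y(W) = -18471 - (31150 + (-205/8)² - 439*(-205/8)) = -18471 - (31150 + 42025/64 + 89995/8) = -18471 - 1*2755585/64 = -18471 - 2755585/64 = -3937729/64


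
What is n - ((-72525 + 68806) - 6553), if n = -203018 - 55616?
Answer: -248362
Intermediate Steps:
n = -258634
n - ((-72525 + 68806) - 6553) = -258634 - ((-72525 + 68806) - 6553) = -258634 - (-3719 - 6553) = -258634 - 1*(-10272) = -258634 + 10272 = -248362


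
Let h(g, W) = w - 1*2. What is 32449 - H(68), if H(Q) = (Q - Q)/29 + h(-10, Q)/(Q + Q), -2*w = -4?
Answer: 32449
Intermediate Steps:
w = 2 (w = -½*(-4) = 2)
h(g, W) = 0 (h(g, W) = 2 - 1*2 = 2 - 2 = 0)
H(Q) = 0 (H(Q) = (Q - Q)/29 + 0/(Q + Q) = 0*(1/29) + 0/((2*Q)) = 0 + 0*(1/(2*Q)) = 0 + 0 = 0)
32449 - H(68) = 32449 - 1*0 = 32449 + 0 = 32449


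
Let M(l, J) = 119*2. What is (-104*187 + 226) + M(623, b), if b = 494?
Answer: -18984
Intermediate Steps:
M(l, J) = 238
(-104*187 + 226) + M(623, b) = (-104*187 + 226) + 238 = (-19448 + 226) + 238 = -19222 + 238 = -18984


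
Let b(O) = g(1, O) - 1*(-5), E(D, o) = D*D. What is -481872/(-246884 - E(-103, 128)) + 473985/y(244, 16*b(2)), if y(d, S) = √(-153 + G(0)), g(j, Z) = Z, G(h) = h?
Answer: 160624/85831 - 157995*I*√17/17 ≈ 1.8714 - 38319.0*I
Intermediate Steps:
E(D, o) = D²
b(O) = 5 + O (b(O) = O - 1*(-5) = O + 5 = 5 + O)
y(d, S) = 3*I*√17 (y(d, S) = √(-153 + 0) = √(-153) = 3*I*√17)
-481872/(-246884 - E(-103, 128)) + 473985/y(244, 16*b(2)) = -481872/(-246884 - 1*(-103)²) + 473985/((3*I*√17)) = -481872/(-246884 - 1*10609) + 473985*(-I*√17/51) = -481872/(-246884 - 10609) - 157995*I*√17/17 = -481872/(-257493) - 157995*I*√17/17 = -481872*(-1/257493) - 157995*I*√17/17 = 160624/85831 - 157995*I*√17/17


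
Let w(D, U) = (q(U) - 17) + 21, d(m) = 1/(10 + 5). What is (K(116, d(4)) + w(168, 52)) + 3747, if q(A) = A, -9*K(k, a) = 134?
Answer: 34093/9 ≈ 3788.1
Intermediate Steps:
d(m) = 1/15
K(k, a) = -134/9 (K(k, a) = -⅑*134 = -134/9)
w(D, U) = 4 + U (w(D, U) = (U - 17) + 21 = (-17 + U) + 21 = 4 + U)
(K(116, d(4)) + w(168, 52)) + 3747 = (-134/9 + (4 + 52)) + 3747 = (-134/9 + 56) + 3747 = 370/9 + 3747 = 34093/9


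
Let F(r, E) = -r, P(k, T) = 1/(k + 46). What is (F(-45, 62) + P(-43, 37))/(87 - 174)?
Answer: -136/261 ≈ -0.52107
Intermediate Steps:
P(k, T) = 1/(46 + k)
(F(-45, 62) + P(-43, 37))/(87 - 174) = (-1*(-45) + 1/(46 - 43))/(87 - 174) = (45 + 1/3)/(-87) = (45 + ⅓)*(-1/87) = (136/3)*(-1/87) = -136/261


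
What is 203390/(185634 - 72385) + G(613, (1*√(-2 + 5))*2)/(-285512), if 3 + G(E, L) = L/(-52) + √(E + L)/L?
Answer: 58070625427/32333948488 - √(1839 + 6*√3)/1713072 + √3/7423312 ≈ 1.7959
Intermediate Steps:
G(E, L) = -3 - L/52 + √(E + L)/L (G(E, L) = -3 + (L/(-52) + √(E + L)/L) = -3 + (L*(-1/52) + √(E + L)/L) = -3 + (-L/52 + √(E + L)/L) = -3 - L/52 + √(E + L)/L)
203390/(185634 - 72385) + G(613, (1*√(-2 + 5))*2)/(-285512) = 203390/(185634 - 72385) + (-3 - 1*√(-2 + 5)*2/52 + √(613 + (1*√(-2 + 5))*2)/(((1*√(-2 + 5))*2)))/(-285512) = 203390/113249 + (-3 - 1*√3*2/52 + √(613 + (1*√3)*2)/(((1*√3)*2)))*(-1/285512) = 203390*(1/113249) + (-3 - √3*2/52 + √(613 + √3*2)/((√3*2)))*(-1/285512) = 203390/113249 + (-3 - √3/26 + √(613 + 2*√3)/((2*√3)))*(-1/285512) = 203390/113249 + (-3 - √3/26 + (√3/6)*√(613 + 2*√3))*(-1/285512) = 203390/113249 + (-3 - √3/26 + √3*√(613 + 2*√3)/6)*(-1/285512) = 203390/113249 + (3/285512 + √3/7423312 - √3*√(613 + 2*√3)/1713072) = 58070625427/32333948488 + √3/7423312 - √3*√(613 + 2*√3)/1713072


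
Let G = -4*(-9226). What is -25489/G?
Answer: -25489/36904 ≈ -0.69068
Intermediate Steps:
G = 36904
-25489/G = -25489/36904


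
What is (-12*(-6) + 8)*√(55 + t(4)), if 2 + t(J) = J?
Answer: 80*√57 ≈ 603.99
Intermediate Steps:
t(J) = -2 + J
(-12*(-6) + 8)*√(55 + t(4)) = (-12*(-6) + 8)*√(55 + (-2 + 4)) = (72 + 8)*√(55 + 2) = 80*√57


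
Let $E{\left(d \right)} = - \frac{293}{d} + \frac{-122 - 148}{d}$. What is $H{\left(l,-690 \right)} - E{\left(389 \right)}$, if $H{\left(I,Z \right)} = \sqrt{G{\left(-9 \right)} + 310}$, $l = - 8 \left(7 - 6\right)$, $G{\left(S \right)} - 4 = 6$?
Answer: $\frac{563}{389} + 8 \sqrt{5} \approx 19.336$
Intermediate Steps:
$G{\left(S \right)} = 10$ ($G{\left(S \right)} = 4 + 6 = 10$)
$l = -8$ ($l = \left(-8\right) 1 = -8$)
$H{\left(I,Z \right)} = 8 \sqrt{5}$ ($H{\left(I,Z \right)} = \sqrt{10 + 310} = \sqrt{320} = 8 \sqrt{5}$)
$E{\left(d \right)} = - \frac{563}{d}$ ($E{\left(d \right)} = - \frac{293}{d} + \frac{-122 - 148}{d} = - \frac{293}{d} - \frac{270}{d} = - \frac{563}{d}$)
$H{\left(l,-690 \right)} - E{\left(389 \right)} = 8 \sqrt{5} - - \frac{563}{389} = 8 \sqrt{5} + \frac{563}{389} = \frac{563}{389} + 8 \sqrt{5}$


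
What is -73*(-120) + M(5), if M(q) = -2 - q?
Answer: 8753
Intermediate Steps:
-73*(-120) + M(5) = -73*(-120) + (-2 - 1*5) = 8760 + (-2 - 5) = 8760 - 7 = 8753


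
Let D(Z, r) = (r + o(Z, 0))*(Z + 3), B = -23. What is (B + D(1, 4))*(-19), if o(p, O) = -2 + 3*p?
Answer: 57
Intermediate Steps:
D(Z, r) = (3 + Z)*(-2 + r + 3*Z) (D(Z, r) = (r + (-2 + 3*Z))*(Z + 3) = (-2 + r + 3*Z)*(3 + Z) = (3 + Z)*(-2 + r + 3*Z))
(B + D(1, 4))*(-19) = (-23 + (-6 + 3*4 + 3*1² + 7*1 + 1*4))*(-19) = (-23 + (-6 + 12 + 3*1 + 7 + 4))*(-19) = (-23 + (-6 + 12 + 3 + 7 + 4))*(-19) = (-23 + 20)*(-19) = -3*(-19) = 57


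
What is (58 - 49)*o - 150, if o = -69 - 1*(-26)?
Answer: -537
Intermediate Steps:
o = -43 (o = -69 + 26 = -43)
(58 - 49)*o - 150 = (58 - 49)*(-43) - 150 = 9*(-43) - 150 = -387 - 150 = -537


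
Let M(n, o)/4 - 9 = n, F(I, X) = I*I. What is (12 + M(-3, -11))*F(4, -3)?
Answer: 576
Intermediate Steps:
F(I, X) = I²
M(n, o) = 36 + 4*n
(12 + M(-3, -11))*F(4, -3) = (12 + (36 + 4*(-3)))*4² = (12 + (36 - 12))*16 = (12 + 24)*16 = 36*16 = 576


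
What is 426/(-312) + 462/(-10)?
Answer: -12367/260 ≈ -47.565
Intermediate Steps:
426/(-312) + 462/(-10) = 426*(-1/312) + 462*(-⅒) = -71/52 - 231/5 = -12367/260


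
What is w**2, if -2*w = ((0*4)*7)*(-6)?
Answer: 0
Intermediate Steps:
w = 0 (w = -(0*4)*7*(-6)/2 = -0*7*(-6)/2 = -0*(-6) = -1/2*0 = 0)
w**2 = 0**2 = 0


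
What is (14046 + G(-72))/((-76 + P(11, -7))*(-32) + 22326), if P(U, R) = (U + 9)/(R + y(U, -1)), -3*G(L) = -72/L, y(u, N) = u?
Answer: 42137/73794 ≈ 0.57101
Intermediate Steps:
G(L) = 24/L (G(L) = -(-24)/L = 24/L)
P(U, R) = (9 + U)/(R + U) (P(U, R) = (U + 9)/(R + U) = (9 + U)/(R + U))
(14046 + G(-72))/((-76 + P(11, -7))*(-32) + 22326) = (14046 + 24/(-72))/((-76 + (9 + 11)/(-7 + 11))*(-32) + 22326) = (14046 + 24*(-1/72))/((-76 + 20/4)*(-32) + 22326) = (14046 - ⅓)/((-76 + (¼)*20)*(-32) + 22326) = 42137/(3*((-76 + 5)*(-32) + 22326)) = 42137/(3*(-71*(-32) + 22326)) = 42137/(3*(2272 + 22326)) = (42137/3)/24598 = (42137/3)*(1/24598) = 42137/73794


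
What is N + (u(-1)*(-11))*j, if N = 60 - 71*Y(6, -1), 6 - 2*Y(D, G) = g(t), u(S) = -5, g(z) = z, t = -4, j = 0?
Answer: -295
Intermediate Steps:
Y(D, G) = 5 (Y(D, G) = 3 - 1/2*(-4) = 3 + 2 = 5)
N = -295 (N = 60 - 71*5 = 60 - 355 = -295)
N + (u(-1)*(-11))*j = -295 - 5*(-11)*0 = -295 + 55*0 = -295 + 0 = -295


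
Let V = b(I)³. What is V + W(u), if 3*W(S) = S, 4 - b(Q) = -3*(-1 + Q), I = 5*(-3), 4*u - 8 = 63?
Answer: -1022137/12 ≈ -85178.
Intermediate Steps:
u = 71/4 (u = 2 + (¼)*63 = 2 + 63/4 = 71/4 ≈ 17.750)
I = -15
b(Q) = 1 + 3*Q (b(Q) = 4 - (-3)*(-1 + Q) = 4 - (3 - 3*Q) = 4 + (-3 + 3*Q) = 1 + 3*Q)
W(S) = S/3
V = -85184 (V = (1 + 3*(-15))³ = (1 - 45)³ = (-44)³ = -85184)
V + W(u) = -85184 + (⅓)*(71/4) = -85184 + 71/12 = -1022137/12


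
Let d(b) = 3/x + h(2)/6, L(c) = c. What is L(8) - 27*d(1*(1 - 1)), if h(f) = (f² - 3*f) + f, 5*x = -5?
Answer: 89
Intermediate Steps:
x = -1 (x = (⅕)*(-5) = -1)
h(f) = f² - 2*f
d(b) = -3 (d(b) = 3/(-1) + (2*(-2 + 2))/6 = 3*(-1) + (2*0)*(⅙) = -3 + 0*(⅙) = -3 + 0 = -3)
L(8) - 27*d(1*(1 - 1)) = 8 - 27*(-3) = 8 + 81 = 89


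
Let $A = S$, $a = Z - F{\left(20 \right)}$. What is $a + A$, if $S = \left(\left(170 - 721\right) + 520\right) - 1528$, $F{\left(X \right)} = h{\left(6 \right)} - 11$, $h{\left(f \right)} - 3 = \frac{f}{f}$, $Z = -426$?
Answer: $-1978$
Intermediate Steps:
$h{\left(f \right)} = 4$ ($h{\left(f \right)} = 3 + \frac{f}{f} = 3 + 1 = 4$)
$F{\left(X \right)} = -7$ ($F{\left(X \right)} = 4 - 11 = -7$)
$a = -419$ ($a = -426 - -7 = -426 + 7 = -419$)
$S = -1559$ ($S = \left(-551 + 520\right) - 1528 = -31 - 1528 = -1559$)
$A = -1559$
$a + A = -419 - 1559 = -1978$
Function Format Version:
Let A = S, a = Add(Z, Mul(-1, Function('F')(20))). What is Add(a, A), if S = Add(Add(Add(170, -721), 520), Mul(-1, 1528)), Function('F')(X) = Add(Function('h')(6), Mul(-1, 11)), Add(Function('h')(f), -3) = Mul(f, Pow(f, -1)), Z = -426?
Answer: -1978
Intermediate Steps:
Function('h')(f) = 4 (Function('h')(f) = Add(3, Mul(f, Pow(f, -1))) = Add(3, 1) = 4)
Function('F')(X) = -7 (Function('F')(X) = Add(4, Mul(-1, 11)) = Add(4, -11) = -7)
a = -419 (a = Add(-426, Mul(-1, -7)) = Add(-426, 7) = -419)
S = -1559 (S = Add(Add(-551, 520), -1528) = Add(-31, -1528) = -1559)
A = -1559
Add(a, A) = Add(-419, -1559) = -1978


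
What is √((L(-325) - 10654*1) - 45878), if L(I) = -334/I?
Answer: I*√238843358/65 ≈ 237.76*I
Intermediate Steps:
L(I) = -334/I
√((L(-325) - 10654*1) - 45878) = √((-334/(-325) - 10654*1) - 45878) = √((-334*(-1/325) - 10654) - 45878) = √((334/325 - 10654) - 45878) = √(-3462216/325 - 45878) = √(-18372566/325) = I*√238843358/65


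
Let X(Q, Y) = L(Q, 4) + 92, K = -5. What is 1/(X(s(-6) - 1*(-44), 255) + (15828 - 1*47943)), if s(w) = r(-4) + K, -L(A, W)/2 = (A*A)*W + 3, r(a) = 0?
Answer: -1/44197 ≈ -2.2626e-5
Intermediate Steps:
L(A, W) = -6 - 2*W*A**2 (L(A, W) = -2*((A*A)*W + 3) = -2*(A**2*W + 3) = -2*(W*A**2 + 3) = -2*(3 + W*A**2) = -6 - 2*W*A**2)
s(w) = -5 (s(w) = 0 - 5 = -5)
X(Q, Y) = 86 - 8*Q**2 (X(Q, Y) = (-6 - 2*4*Q**2) + 92 = (-6 - 8*Q**2) + 92 = 86 - 8*Q**2)
1/(X(s(-6) - 1*(-44), 255) + (15828 - 1*47943)) = 1/((86 - 8*(-5 - 1*(-44))**2) + (15828 - 1*47943)) = 1/((86 - 8*(-5 + 44)**2) + (15828 - 47943)) = 1/((86 - 8*39**2) - 32115) = 1/((86 - 8*1521) - 32115) = 1/((86 - 12168) - 32115) = 1/(-12082 - 32115) = 1/(-44197) = -1/44197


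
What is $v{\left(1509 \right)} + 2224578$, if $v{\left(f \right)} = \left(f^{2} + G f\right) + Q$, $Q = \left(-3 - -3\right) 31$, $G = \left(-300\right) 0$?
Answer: $4501659$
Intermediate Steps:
$G = 0$
$Q = 0$ ($Q = \left(-3 + 3\right) 31 = 0 \cdot 31 = 0$)
$v{\left(f \right)} = f^{2}$ ($v{\left(f \right)} = \left(f^{2} + 0 f\right) + 0 = \left(f^{2} + 0\right) + 0 = f^{2} + 0 = f^{2}$)
$v{\left(1509 \right)} + 2224578 = 1509^{2} + 2224578 = 2277081 + 2224578 = 4501659$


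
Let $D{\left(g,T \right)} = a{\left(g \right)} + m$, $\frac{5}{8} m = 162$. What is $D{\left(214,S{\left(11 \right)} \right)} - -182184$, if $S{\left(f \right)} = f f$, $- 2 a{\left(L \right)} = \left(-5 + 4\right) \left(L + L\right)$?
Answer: $\frac{913286}{5} \approx 1.8266 \cdot 10^{5}$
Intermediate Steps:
$m = \frac{1296}{5}$ ($m = \frac{8}{5} \cdot 162 = \frac{1296}{5} \approx 259.2$)
$a{\left(L \right)} = L$ ($a{\left(L \right)} = - \frac{\left(-5 + 4\right) \left(L + L\right)}{2} = - \frac{\left(-1\right) 2 L}{2} = - \frac{\left(-2\right) L}{2} = L$)
$S{\left(f \right)} = f^{2}$
$D{\left(g,T \right)} = \frac{1296}{5} + g$ ($D{\left(g,T \right)} = g + \frac{1296}{5} = \frac{1296}{5} + g$)
$D{\left(214,S{\left(11 \right)} \right)} - -182184 = \left(\frac{1296}{5} + 214\right) - -182184 = \frac{2366}{5} + 182184 = \frac{913286}{5}$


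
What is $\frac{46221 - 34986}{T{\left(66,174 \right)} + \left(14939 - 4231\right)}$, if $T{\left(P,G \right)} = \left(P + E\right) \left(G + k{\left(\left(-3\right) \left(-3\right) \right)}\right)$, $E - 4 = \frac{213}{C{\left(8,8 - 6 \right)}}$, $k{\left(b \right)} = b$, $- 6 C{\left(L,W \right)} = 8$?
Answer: $- \frac{8988}{4573} \approx -1.9655$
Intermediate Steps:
$C{\left(L,W \right)} = - \frac{4}{3}$ ($C{\left(L,W \right)} = \left(- \frac{1}{6}\right) 8 = - \frac{4}{3}$)
$E = - \frac{623}{4}$ ($E = 4 + \frac{213}{- \frac{4}{3}} = 4 + 213 \left(- \frac{3}{4}\right) = 4 - \frac{639}{4} = - \frac{623}{4} \approx -155.75$)
$T{\left(P,G \right)} = \left(9 + G\right) \left(- \frac{623}{4} + P\right)$ ($T{\left(P,G \right)} = \left(P - \frac{623}{4}\right) \left(G - -9\right) = \left(- \frac{623}{4} + P\right) \left(G + 9\right) = \left(- \frac{623}{4} + P\right) \left(9 + G\right) = \left(9 + G\right) \left(- \frac{623}{4} + P\right)$)
$\frac{46221 - 34986}{T{\left(66,174 \right)} + \left(14939 - 4231\right)} = \frac{46221 - 34986}{\left(- \frac{5607}{4} + 9 \cdot 66 - \frac{54201}{2} + 174 \cdot 66\right) + \left(14939 - 4231\right)} = \frac{11235}{\left(- \frac{5607}{4} + 594 - \frac{54201}{2} + 11484\right) + 10708} = \frac{11235}{- \frac{65697}{4} + 10708} = \frac{11235}{- \frac{22865}{4}} = 11235 \left(- \frac{4}{22865}\right) = - \frac{8988}{4573}$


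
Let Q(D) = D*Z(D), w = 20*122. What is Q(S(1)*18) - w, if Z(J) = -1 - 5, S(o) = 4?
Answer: -2872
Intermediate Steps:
Z(J) = -6
w = 2440
Q(D) = -6*D (Q(D) = D*(-6) = -6*D)
Q(S(1)*18) - w = -24*18 - 1*2440 = -6*72 - 2440 = -432 - 2440 = -2872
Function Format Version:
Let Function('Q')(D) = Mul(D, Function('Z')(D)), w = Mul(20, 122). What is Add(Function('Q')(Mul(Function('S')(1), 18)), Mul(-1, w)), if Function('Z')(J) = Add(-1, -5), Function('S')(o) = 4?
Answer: -2872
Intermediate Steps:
Function('Z')(J) = -6
w = 2440
Function('Q')(D) = Mul(-6, D) (Function('Q')(D) = Mul(D, -6) = Mul(-6, D))
Add(Function('Q')(Mul(Function('S')(1), 18)), Mul(-1, w)) = Add(Mul(-6, Mul(4, 18)), Mul(-1, 2440)) = Add(Mul(-6, 72), -2440) = Add(-432, -2440) = -2872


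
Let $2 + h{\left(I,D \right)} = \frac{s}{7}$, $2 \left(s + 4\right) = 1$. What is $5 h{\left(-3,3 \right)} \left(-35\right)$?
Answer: $\frac{875}{2} \approx 437.5$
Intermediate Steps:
$s = - \frac{7}{2}$ ($s = -4 + \frac{1}{2} \cdot 1 = -4 + \frac{1}{2} = - \frac{7}{2} \approx -3.5$)
$h{\left(I,D \right)} = - \frac{5}{2}$ ($h{\left(I,D \right)} = -2 - \frac{7}{2 \cdot 7} = -2 - \frac{1}{2} = - \frac{5}{2}$)
$5 h{\left(-3,3 \right)} \left(-35\right) = 5 \left(- \frac{5}{2}\right) \left(-35\right) = \left(- \frac{25}{2}\right) \left(-35\right) = \frac{875}{2}$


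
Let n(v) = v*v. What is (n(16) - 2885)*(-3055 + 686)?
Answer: 6228101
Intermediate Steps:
n(v) = v**2
(n(16) - 2885)*(-3055 + 686) = (16**2 - 2885)*(-3055 + 686) = (256 - 2885)*(-2369) = -2629*(-2369) = 6228101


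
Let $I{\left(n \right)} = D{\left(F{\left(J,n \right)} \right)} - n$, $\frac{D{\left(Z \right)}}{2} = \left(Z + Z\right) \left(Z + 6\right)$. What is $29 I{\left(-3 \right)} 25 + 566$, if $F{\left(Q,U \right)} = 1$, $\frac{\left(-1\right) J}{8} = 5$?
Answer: $23041$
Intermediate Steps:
$J = -40$ ($J = \left(-8\right) 5 = -40$)
$D{\left(Z \right)} = 4 Z \left(6 + Z\right)$ ($D{\left(Z \right)} = 2 \left(Z + Z\right) \left(Z + 6\right) = 2 \cdot 2 Z \left(6 + Z\right) = 4 Z \left(6 + Z\right)$)
$I{\left(n \right)} = 28 - n$ ($I{\left(n \right)} = 4 \cdot 1 \left(6 + 1\right) - n = 4 \cdot 1 \cdot 7 - n = 28 - n$)
$29 I{\left(-3 \right)} 25 + 566 = 29 \left(28 - -3\right) 25 + 566 = 29 \left(28 + 3\right) 25 + 566 = 29 \cdot 31 \cdot 25 + 566 = 899 \cdot 25 + 566 = 22475 + 566 = 23041$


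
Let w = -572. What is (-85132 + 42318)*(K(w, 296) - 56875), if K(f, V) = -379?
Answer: 2451272756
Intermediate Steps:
(-85132 + 42318)*(K(w, 296) - 56875) = (-85132 + 42318)*(-379 - 56875) = -42814*(-57254) = 2451272756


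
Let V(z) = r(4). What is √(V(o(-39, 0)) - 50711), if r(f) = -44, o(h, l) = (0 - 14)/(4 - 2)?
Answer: I*√50755 ≈ 225.29*I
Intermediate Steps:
o(h, l) = -7 (o(h, l) = -14/2 = -14*½ = -7)
V(z) = -44
√(V(o(-39, 0)) - 50711) = √(-44 - 50711) = √(-50755) = I*√50755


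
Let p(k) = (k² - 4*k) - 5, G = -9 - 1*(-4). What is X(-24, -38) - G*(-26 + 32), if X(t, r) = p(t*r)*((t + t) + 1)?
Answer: -38920247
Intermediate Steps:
G = -5 (G = -9 + 4 = -5)
p(k) = -5 + k² - 4*k
X(t, r) = (1 + 2*t)*(-5 + r²*t² - 4*r*t) (X(t, r) = (-5 + (t*r)² - 4*t*r)*((t + t) + 1) = (-5 + (r*t)² - 4*r*t)*(2*t + 1) = (-5 + r²*t² - 4*r*t)*(1 + 2*t) = (1 + 2*t)*(-5 + r²*t² - 4*r*t))
X(-24, -38) - G*(-26 + 32) = -(1 + 2*(-24))*(5 - 1*(-38)²*(-24)² + 4*(-38)*(-24)) - (-5)*(-26 + 32) = -(1 - 48)*(5 - 1*1444*576 + 3648) - (-5)*6 = -1*(-47)*(5 - 831744 + 3648) - 1*(-30) = -1*(-47)*(-828091) + 30 = -38920277 + 30 = -38920247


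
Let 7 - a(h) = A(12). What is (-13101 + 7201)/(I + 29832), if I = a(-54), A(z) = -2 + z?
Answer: -5900/29829 ≈ -0.19779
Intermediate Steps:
a(h) = -3 (a(h) = 7 - (-2 + 12) = 7 - 1*10 = 7 - 10 = -3)
I = -3
(-13101 + 7201)/(I + 29832) = (-13101 + 7201)/(-3 + 29832) = -5900/29829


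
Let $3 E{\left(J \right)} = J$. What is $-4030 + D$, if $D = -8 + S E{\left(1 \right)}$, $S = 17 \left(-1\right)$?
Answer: $- \frac{12131}{3} \approx -4043.7$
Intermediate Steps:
$S = -17$
$E{\left(J \right)} = \frac{J}{3}$
$D = - \frac{41}{3}$ ($D = -8 - 17 \cdot \frac{1}{3} \cdot 1 = -8 - \frac{17}{3} = - \frac{41}{3} \approx -13.667$)
$-4030 + D = -4030 - \frac{41}{3} = - \frac{12131}{3}$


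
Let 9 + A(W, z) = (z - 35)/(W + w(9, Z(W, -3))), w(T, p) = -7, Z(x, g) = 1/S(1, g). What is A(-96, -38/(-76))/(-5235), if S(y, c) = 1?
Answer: 119/71894 ≈ 0.0016552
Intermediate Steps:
Z(x, g) = 1 (Z(x, g) = 1/1 = 1)
A(W, z) = -9 + (-35 + z)/(-7 + W) (A(W, z) = -9 + (z - 35)/(W - 7) = -9 + (-35 + z)/(-7 + W))
A(-96, -38/(-76))/(-5235) = ((28 - 38/(-76) - 9*(-96))/(-7 - 96))/(-5235) = ((28 - 38*(-1/76) + 864)/(-103))*(-1/5235) = -(28 + 1/2 + 864)/103*(-1/5235) = -1/103*1785/2*(-1/5235) = -1785/206*(-1/5235) = 119/71894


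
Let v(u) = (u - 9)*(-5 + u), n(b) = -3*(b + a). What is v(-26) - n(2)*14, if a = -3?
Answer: 1043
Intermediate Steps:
n(b) = 9 - 3*b (n(b) = -3*(b - 3) = -3*(-3 + b) = 9 - 3*b)
v(u) = (-9 + u)*(-5 + u)
v(-26) - n(2)*14 = (45 + (-26)² - 14*(-26)) - (9 - 3*2)*14 = (45 + 676 + 364) - (9 - 6)*14 = 1085 - 3*14 = 1085 - 1*42 = 1085 - 42 = 1043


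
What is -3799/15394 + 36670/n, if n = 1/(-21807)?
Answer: -12310007453659/15394 ≈ -7.9966e+8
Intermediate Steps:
n = -1/21807 ≈ -4.5857e-5
-3799/15394 + 36670/n = -3799/15394 + 36670/(-1/21807) = -3799*1/15394 + 36670*(-21807) = -3799/15394 - 799662690 = -12310007453659/15394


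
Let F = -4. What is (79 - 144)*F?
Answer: 260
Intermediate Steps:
(79 - 144)*F = (79 - 144)*(-4) = -65*(-4) = 260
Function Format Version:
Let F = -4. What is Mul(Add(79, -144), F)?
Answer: 260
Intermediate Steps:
Mul(Add(79, -144), F) = Mul(Add(79, -144), -4) = Mul(-65, -4) = 260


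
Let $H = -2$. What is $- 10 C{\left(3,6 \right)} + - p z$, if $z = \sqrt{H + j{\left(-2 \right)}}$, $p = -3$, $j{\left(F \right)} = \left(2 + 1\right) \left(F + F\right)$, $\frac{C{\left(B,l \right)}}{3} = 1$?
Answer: $-30 + 3 i \sqrt{14} \approx -30.0 + 11.225 i$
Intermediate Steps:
$C{\left(B,l \right)} = 3$ ($C{\left(B,l \right)} = 3 \cdot 1 = 3$)
$j{\left(F \right)} = 6 F$ ($j{\left(F \right)} = 3 \cdot 2 F = 6 F$)
$z = i \sqrt{14}$ ($z = \sqrt{-2 + 6 \left(-2\right)} = \sqrt{-2 - 12} = \sqrt{-14} = i \sqrt{14} \approx 3.7417 i$)
$- 10 C{\left(3,6 \right)} + - p z = \left(-10\right) 3 + \left(-1\right) \left(-3\right) i \sqrt{14} = -30 + 3 i \sqrt{14}$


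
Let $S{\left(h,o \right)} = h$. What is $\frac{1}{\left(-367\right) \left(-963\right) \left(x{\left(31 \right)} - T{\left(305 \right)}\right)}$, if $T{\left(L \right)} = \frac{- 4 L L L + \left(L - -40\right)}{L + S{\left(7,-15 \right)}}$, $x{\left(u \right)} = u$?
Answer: $\frac{104}{13371074119389} \approx 7.778 \cdot 10^{-12}$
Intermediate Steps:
$T{\left(L \right)} = \frac{40 + L - 4 L^{3}}{7 + L}$ ($T{\left(L \right)} = \frac{- 4 L L L + \left(L - -40\right)}{L + 7} = \frac{- 4 L L^{2} + \left(L + 40\right)}{7 + L} = \frac{- 4 L^{3} + \left(40 + L\right)}{7 + L} = \frac{40 + L - 4 L^{3}}{7 + L}$)
$\frac{1}{\left(-367\right) \left(-963\right) \left(x{\left(31 \right)} - T{\left(305 \right)}\right)} = \frac{1}{\left(-367\right) \left(-963\right) \left(31 - \frac{40 + 305 - 4 \cdot 305^{3}}{7 + 305}\right)} = \frac{1}{353421 \left(31 - \frac{40 + 305 - 113490500}{312}\right)} = \frac{1}{353421 \left(31 - \frac{1}{312} \left(-113490155\right)\right)} = \frac{1}{353421 \left(31 - - \frac{113490155}{312}\right)} = \frac{1}{353421 \left(31 + \frac{113490155}{312}\right)} = \frac{1}{353421 \cdot \frac{113499827}{312}} = \frac{1}{353421} \cdot \frac{312}{113499827} = \frac{104}{13371074119389}$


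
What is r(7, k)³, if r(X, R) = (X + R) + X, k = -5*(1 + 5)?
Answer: -4096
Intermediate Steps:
k = -30 (k = -5*6 = -30)
r(X, R) = R + 2*X (r(X, R) = (R + X) + X = R + 2*X)
r(7, k)³ = (-30 + 2*7)³ = (-30 + 14)³ = (-16)³ = -4096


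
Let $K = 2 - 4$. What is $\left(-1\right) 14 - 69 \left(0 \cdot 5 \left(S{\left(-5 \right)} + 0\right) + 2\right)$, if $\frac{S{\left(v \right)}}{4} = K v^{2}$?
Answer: $-152$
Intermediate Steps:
$K = -2$ ($K = 2 - 4 = -2$)
$S{\left(v \right)} = - 8 v^{2}$ ($S{\left(v \right)} = 4 \left(- 2 v^{2}\right) = - 8 v^{2}$)
$\left(-1\right) 14 - 69 \left(0 \cdot 5 \left(S{\left(-5 \right)} + 0\right) + 2\right) = \left(-1\right) 14 - 69 \left(0 \cdot 5 \left(- 8 \left(-5\right)^{2} + 0\right) + 2\right) = -14 - 69 \left(0 \cdot 5 \left(\left(-8\right) 25 + 0\right) + 2\right) = -14 - 69 \left(0 \cdot 5 \left(-200 + 0\right) + 2\right) = -14 - 69 \left(0 \cdot 5 \left(-200\right) + 2\right) = -14 - 69 \left(0 \left(-1000\right) + 2\right) = -14 - 69 \left(0 + 2\right) = -14 - 138 = -152$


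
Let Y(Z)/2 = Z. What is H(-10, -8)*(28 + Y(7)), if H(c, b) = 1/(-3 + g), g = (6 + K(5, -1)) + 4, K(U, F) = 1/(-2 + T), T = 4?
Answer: 28/5 ≈ 5.6000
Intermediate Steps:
Y(Z) = 2*Z
K(U, F) = ½ (K(U, F) = 1/(-2 + 4) = 1/2 = ½)
g = 21/2 (g = (6 + ½) + 4 = 13/2 + 4 = 21/2 ≈ 10.500)
H(c, b) = 2/15 (H(c, b) = 1/(-3 + 21/2) = 1/(15/2) = 2/15)
H(-10, -8)*(28 + Y(7)) = 2*(28 + 2*7)/15 = 2*(28 + 14)/15 = (2/15)*42 = 28/5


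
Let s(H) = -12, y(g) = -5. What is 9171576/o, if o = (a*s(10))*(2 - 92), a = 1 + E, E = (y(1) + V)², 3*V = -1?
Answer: 382149/1325 ≈ 288.41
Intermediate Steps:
V = -⅓ (V = (⅓)*(-1) = -⅓ ≈ -0.33333)
E = 256/9 (E = (-5 - ⅓)² = (-16/3)² = 256/9 ≈ 28.444)
a = 265/9 (a = 1 + 256/9 = 265/9 ≈ 29.444)
o = 31800 (o = ((265/9)*(-12))*(2 - 92) = -1060/3*(-90) = 31800)
9171576/o = 9171576/31800 = 9171576*(1/31800) = 382149/1325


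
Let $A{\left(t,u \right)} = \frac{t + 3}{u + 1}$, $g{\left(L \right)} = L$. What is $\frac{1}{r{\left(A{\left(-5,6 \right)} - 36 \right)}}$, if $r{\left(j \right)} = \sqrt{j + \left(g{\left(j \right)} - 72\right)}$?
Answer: $- \frac{i \sqrt{1771}}{506} \approx - 0.083169 i$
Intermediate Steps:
$A{\left(t,u \right)} = \frac{3 + t}{1 + u}$
$r{\left(j \right)} = \sqrt{-72 + 2 j}$ ($r{\left(j \right)} = \sqrt{j + \left(j - 72\right)} = \sqrt{j + \left(-72 + j\right)} = \sqrt{-72 + 2 j}$)
$\frac{1}{r{\left(A{\left(-5,6 \right)} - 36 \right)}} = \frac{1}{\sqrt{-72 + 2 \left(\frac{3 - 5}{1 + 6} - 36\right)}} = \frac{1}{\sqrt{-72 + 2 \left(\frac{1}{7} \left(-2\right) - 36\right)}} = \frac{1}{\sqrt{-72 + 2 \left(- \frac{2}{7} - 36\right)}} = \frac{1}{\sqrt{-72 + 2 \left(- \frac{254}{7}\right)}} = \frac{1}{\sqrt{-72 - \frac{508}{7}}} = \frac{1}{\sqrt{- \frac{1012}{7}}} = \frac{1}{\frac{2}{7} i \sqrt{1771}} = - \frac{i \sqrt{1771}}{506}$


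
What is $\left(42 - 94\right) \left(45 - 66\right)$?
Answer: $1092$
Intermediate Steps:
$\left(42 - 94\right) \left(45 - 66\right) = - 52 \left(45 - 66\right) = \left(-52\right) \left(-21\right) = 1092$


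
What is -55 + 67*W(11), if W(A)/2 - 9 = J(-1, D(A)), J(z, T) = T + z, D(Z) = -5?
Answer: 347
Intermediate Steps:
W(A) = 6 (W(A) = 18 + 2*(-5 - 1) = 18 + 2*(-6) = 18 - 12 = 6)
-55 + 67*W(11) = -55 + 67*6 = -55 + 402 = 347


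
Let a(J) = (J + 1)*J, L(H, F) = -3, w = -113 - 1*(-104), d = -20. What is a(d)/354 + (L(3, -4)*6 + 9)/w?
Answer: 367/177 ≈ 2.0734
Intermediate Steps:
w = -9 (w = -113 + 104 = -9)
a(J) = J*(1 + J) (a(J) = (1 + J)*J = J*(1 + J))
a(d)/354 + (L(3, -4)*6 + 9)/w = -20*(1 - 20)/354 + (-3*6 + 9)/(-9) = -20*(-19)*(1/354) + (-18 + 9)*(-⅑) = 380*(1/354) - 9*(-⅑) = 190/177 + 1 = 367/177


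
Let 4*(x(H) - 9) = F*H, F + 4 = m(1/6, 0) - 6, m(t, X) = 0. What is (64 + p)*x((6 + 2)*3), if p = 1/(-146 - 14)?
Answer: -522189/160 ≈ -3263.7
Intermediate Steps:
p = -1/160 (p = 1/(-160) = -1/160 ≈ -0.0062500)
F = -10 (F = -4 + (0 - 6) = -4 - 6 = -10)
x(H) = 9 - 5*H/2 (x(H) = 9 + (-10*H)/4 = 9 - 5*H/2)
(64 + p)*x((6 + 2)*3) = (64 - 1/160)*(9 - 5*(6 + 2)*3/2) = 10239*(9 - 20*3)/160 = 10239*(9 - 5/2*24)/160 = 10239*(9 - 60)/160 = (10239/160)*(-51) = -522189/160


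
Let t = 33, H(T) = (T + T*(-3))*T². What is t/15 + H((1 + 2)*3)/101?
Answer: -6179/505 ≈ -12.236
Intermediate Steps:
H(T) = -2*T³ (H(T) = (T - 3*T)*T² = (-2*T)*T² = -2*T³)
t/15 + H((1 + 2)*3)/101 = 33/15 - 2*27*(1 + 2)³/101 = 33*(1/15) - 2*(3*3)³*(1/101) = 11/5 - 2*9³*(1/101) = 11/5 - 2*729*(1/101) = 11/5 - 1458*1/101 = 11/5 - 1458/101 = -6179/505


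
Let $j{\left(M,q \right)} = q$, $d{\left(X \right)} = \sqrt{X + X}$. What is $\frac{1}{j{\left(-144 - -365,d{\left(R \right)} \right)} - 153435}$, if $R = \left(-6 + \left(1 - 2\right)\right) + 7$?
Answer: $- \frac{1}{153435} \approx -6.5174 \cdot 10^{-6}$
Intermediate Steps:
$R = 0$ ($R = \left(-6 + \left(1 - 2\right)\right) + 7 = \left(-6 - 1\right) + 7 = -7 + 7 = 0$)
$d{\left(X \right)} = \sqrt{2} \sqrt{X}$ ($d{\left(X \right)} = \sqrt{2 X} = \sqrt{2} \sqrt{X}$)
$\frac{1}{j{\left(-144 - -365,d{\left(R \right)} \right)} - 153435} = \frac{1}{\sqrt{2} \sqrt{0} - 153435} = \frac{1}{\sqrt{2} \cdot 0 - 153435} = \frac{1}{0 - 153435} = \frac{1}{-153435} = - \frac{1}{153435}$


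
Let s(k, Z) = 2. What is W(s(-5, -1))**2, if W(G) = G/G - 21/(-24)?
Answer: 225/64 ≈ 3.5156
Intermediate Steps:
W(G) = 15/8 (W(G) = 1 - 21*(-1/24) = 1 + 7/8 = 15/8)
W(s(-5, -1))**2 = (15/8)**2 = 225/64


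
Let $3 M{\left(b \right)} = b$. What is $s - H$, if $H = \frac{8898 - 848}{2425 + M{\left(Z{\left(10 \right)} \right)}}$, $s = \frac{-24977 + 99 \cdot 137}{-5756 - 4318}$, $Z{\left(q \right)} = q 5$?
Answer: $- \frac{3193591}{1475841} \approx -2.1639$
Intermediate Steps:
$Z{\left(q \right)} = 5 q$
$M{\left(b \right)} = \frac{b}{3}$
$s = \frac{5707}{5037}$ ($s = \frac{-24977 + 13563}{-10074} = \left(-11414\right) \left(- \frac{1}{10074}\right) = \frac{5707}{5037} \approx 1.133$)
$H = \frac{966}{293}$ ($H = \frac{8898 - 848}{2425 + \frac{5 \cdot 10}{3}} = \frac{8050}{2425 + \frac{1}{3} \cdot 50} = \frac{8050}{2425 + \frac{50}{3}} = \frac{8050}{\frac{7325}{3}} = 8050 \cdot \frac{3}{7325} = \frac{966}{293} \approx 3.2969$)
$s - H = \frac{5707}{5037} - \frac{966}{293} = - \frac{3193591}{1475841}$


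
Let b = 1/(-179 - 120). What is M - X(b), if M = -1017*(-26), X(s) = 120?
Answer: 26322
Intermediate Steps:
b = -1/299 (b = 1/(-299) = -1/299 ≈ -0.0033445)
M = 26442
M - X(b) = 26442 - 1*120 = 26442 - 120 = 26322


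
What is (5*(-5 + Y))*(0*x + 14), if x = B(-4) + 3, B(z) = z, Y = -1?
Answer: -420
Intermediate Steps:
x = -1 (x = -4 + 3 = -1)
(5*(-5 + Y))*(0*x + 14) = (5*(-5 - 1))*(0*(-1) + 14) = (5*(-6))*(0 + 14) = -30*14 = -420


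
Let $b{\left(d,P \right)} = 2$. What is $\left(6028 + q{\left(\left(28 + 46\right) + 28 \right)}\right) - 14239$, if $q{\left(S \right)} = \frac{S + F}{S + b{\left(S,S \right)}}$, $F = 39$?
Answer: $- \frac{853803}{104} \approx -8209.6$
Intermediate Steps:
$q{\left(S \right)} = \frac{39 + S}{2 + S}$ ($q{\left(S \right)} = \frac{S + 39}{S + 2} = \frac{39 + S}{2 + S}$)
$\left(6028 + q{\left(\left(28 + 46\right) + 28 \right)}\right) - 14239 = \left(6028 + \frac{39 + \left(\left(28 + 46\right) + 28\right)}{2 + \left(\left(28 + 46\right) + 28\right)}\right) - 14239 = \left(6028 + \frac{39 + \left(74 + 28\right)}{2 + \left(74 + 28\right)}\right) - 14239 = \left(6028 + \frac{39 + 102}{2 + 102}\right) - 14239 = \left(6028 + \frac{1}{104} \cdot 141\right) - 14239 = \left(6028 + \frac{141}{104}\right) - 14239 = \frac{627053}{104} - 14239 = - \frac{853803}{104}$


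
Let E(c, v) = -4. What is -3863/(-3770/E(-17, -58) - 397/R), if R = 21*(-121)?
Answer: -19631766/4790579 ≈ -4.0980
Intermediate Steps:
R = -2541
-3863/(-3770/E(-17, -58) - 397/R) = -3863/(-3770/(-4) - 397/(-2541)) = -3863/(-3770*(-¼) - 397*(-1/2541)) = -3863/(1885/2 + 397/2541) = -3863/4790579/5082 = -3863*5082/4790579 = -19631766/4790579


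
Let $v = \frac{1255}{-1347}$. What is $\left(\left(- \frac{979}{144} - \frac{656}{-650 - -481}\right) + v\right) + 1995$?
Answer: $\frac{21757039957}{10926864} \approx 1991.2$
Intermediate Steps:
$v = - \frac{1255}{1347}$ ($v = 1255 \left(- \frac{1}{1347}\right) = - \frac{1255}{1347} \approx -0.9317$)
$\left(\left(- \frac{979}{144} - \frac{656}{-650 - -481}\right) + v\right) + 1995 = \left(\left(- \frac{979}{144} - \frac{656}{-650 - -481}\right) - \frac{1255}{1347}\right) + 1995 = \left(\left(\left(-979\right) \frac{1}{144} - \frac{656}{-650 + 481}\right) - \frac{1255}{1347}\right) + 1995 = \left(\left(- \frac{979}{144} - \frac{656}{-169}\right) - \frac{1255}{1347}\right) + 1995 = \left(\left(- \frac{979}{144} - - \frac{656}{169}\right) - \frac{1255}{1347}\right) + 1995 = \left(\left(- \frac{979}{144} + \frac{656}{169}\right) - \frac{1255}{1347}\right) + 1995 = \left(- \frac{70987}{24336} - \frac{1255}{1347}\right) + 1995 = - \frac{42053723}{10926864} + 1995 = \frac{21757039957}{10926864}$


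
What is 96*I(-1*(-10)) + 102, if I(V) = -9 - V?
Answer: -1722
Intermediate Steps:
96*I(-1*(-10)) + 102 = 96*(-9 - (-1)*(-10)) + 102 = 96*(-9 - 1*10) + 102 = 96*(-9 - 10) + 102 = 96*(-19) + 102 = -1824 + 102 = -1722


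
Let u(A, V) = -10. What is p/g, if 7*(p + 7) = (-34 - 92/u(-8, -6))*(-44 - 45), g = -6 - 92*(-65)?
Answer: 10791/209090 ≈ 0.051609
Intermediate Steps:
g = 5974 (g = -6 + 5980 = 5974)
p = 10791/35 (p = -7 + ((-34 - 92/(-10))*(-44 - 45))/7 = -7 + ((-34 - 92*(-⅒))*(-89))/7 = -7 + ((-34 + 46/5)*(-89))/7 = -7 + (-124/5*(-89))/7 = -7 + (⅐)*(11036/5) = -7 + 11036/35 = 10791/35 ≈ 308.31)
p/g = (10791/35)/5974 = (10791/35)*(1/5974) = 10791/209090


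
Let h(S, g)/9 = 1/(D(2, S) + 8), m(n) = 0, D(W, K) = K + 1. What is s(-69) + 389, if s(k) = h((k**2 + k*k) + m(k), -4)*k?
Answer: 137294/353 ≈ 388.93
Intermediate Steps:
D(W, K) = 1 + K
h(S, g) = 9/(9 + S) (h(S, g) = 9/((1 + S) + 8) = 9/(9 + S))
s(k) = 9*k/(9 + 2*k**2) (s(k) = (9/(9 + ((k**2 + k*k) + 0)))*k = (9/(9 + ((k**2 + k**2) + 0)))*k = (9/(9 + (2*k**2 + 0)))*k = (9/(9 + 2*k**2))*k = 9*k/(9 + 2*k**2))
s(-69) + 389 = 9*(-69)/(9 + 2*(-69)**2) + 389 = 9*(-69)/(9 + 2*4761) + 389 = 9*(-69)/(9 + 9522) + 389 = 9*(-69)/9531 + 389 = 9*(-69)*(1/9531) + 389 = -23/353 + 389 = 137294/353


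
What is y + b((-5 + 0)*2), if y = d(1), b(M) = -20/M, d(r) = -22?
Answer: -20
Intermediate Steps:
y = -22
y + b((-5 + 0)*2) = -22 - 20*1/(2*(-5 + 0)) = -22 - 20/((-5*2)) = -22 - 20/(-10) = -22 - 20*(-⅒) = -22 + 2 = -20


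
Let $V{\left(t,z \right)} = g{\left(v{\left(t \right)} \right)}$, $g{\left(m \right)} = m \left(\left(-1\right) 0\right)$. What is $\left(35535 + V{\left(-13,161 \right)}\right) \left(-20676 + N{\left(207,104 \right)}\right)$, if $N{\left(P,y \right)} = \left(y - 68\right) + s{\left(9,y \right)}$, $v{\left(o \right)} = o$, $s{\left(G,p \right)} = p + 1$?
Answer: $-729711225$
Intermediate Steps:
$s{\left(G,p \right)} = 1 + p$
$g{\left(m \right)} = 0$ ($g{\left(m \right)} = m 0 = 0$)
$N{\left(P,y \right)} = -67 + 2 y$ ($N{\left(P,y \right)} = \left(y - 68\right) + \left(1 + y\right) = \left(-68 + y\right) + \left(1 + y\right) = -67 + 2 y$)
$V{\left(t,z \right)} = 0$
$\left(35535 + V{\left(-13,161 \right)}\right) \left(-20676 + N{\left(207,104 \right)}\right) = \left(35535 + 0\right) \left(-20676 + \left(-67 + 2 \cdot 104\right)\right) = 35535 \left(-20676 + \left(-67 + 208\right)\right) = 35535 \left(-20676 + 141\right) = 35535 \left(-20535\right) = -729711225$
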